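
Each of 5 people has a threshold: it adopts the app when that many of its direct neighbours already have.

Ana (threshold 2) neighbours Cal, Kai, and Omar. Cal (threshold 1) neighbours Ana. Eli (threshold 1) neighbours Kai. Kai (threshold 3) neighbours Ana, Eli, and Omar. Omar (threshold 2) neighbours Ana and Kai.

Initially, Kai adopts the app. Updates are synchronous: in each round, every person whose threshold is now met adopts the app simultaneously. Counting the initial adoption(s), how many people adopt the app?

Round 1 — Kai adopts the app (initial).
Round 2 — checking thresholds:
  Ana: 1 of 3 neighbours < 2, below threshold.
  Eli: 1 of 1 neighbours ≥ 1, adopts the app.
  Omar: 1 of 2 neighbours < 2, below threshold.
Round 3 — no new adoptions; cascade stops.

2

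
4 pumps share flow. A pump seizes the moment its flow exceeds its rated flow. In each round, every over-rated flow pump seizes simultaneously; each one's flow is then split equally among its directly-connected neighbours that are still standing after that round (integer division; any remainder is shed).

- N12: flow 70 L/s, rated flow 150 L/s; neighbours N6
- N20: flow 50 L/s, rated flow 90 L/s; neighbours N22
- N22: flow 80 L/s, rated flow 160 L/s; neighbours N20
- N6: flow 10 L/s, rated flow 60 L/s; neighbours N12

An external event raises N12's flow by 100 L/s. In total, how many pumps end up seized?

Round 1 — N12 at 170 > 150. N12 seizes.
  N12 sheds 170 L/s to N6: 170 each.
    N6: 10+170 = 180 > 60
Round 2 — N6 seizes.
  N6 sheds 180 L/s: no online neighbours, lost.
No further seizures.

2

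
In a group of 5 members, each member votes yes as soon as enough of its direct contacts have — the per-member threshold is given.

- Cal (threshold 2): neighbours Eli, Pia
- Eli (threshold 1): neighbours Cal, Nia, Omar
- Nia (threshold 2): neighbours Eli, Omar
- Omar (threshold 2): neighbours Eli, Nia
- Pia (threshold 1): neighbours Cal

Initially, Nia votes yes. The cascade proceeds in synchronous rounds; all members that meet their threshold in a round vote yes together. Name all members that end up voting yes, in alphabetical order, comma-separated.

Round 1 — Nia votes yes (initial).
Round 2 — checking thresholds:
  Eli: 1 of 3 neighbours ≥ 1, votes yes.
  Omar: 1 of 2 neighbours < 2, not yet.
Round 3 — checking thresholds:
  Cal: 1 of 2 neighbours < 2, not yet.
  Omar: 2 of 2 neighbours ≥ 2, votes yes.
Round 4 — no new yes votes; cascade stops.

Eli, Nia, Omar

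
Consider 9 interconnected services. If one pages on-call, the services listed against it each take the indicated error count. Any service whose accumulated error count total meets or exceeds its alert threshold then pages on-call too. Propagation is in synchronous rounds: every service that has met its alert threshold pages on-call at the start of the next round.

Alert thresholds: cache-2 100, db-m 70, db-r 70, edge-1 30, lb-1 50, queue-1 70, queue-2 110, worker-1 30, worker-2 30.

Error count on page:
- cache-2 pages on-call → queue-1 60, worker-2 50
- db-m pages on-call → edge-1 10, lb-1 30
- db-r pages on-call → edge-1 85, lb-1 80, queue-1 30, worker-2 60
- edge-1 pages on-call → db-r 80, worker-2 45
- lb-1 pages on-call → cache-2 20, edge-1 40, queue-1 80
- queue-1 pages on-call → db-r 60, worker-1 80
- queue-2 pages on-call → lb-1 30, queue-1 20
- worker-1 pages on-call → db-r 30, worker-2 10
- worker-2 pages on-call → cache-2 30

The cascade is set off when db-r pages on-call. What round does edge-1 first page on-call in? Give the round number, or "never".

2

Round 1 — db-r pages on-call (initial).
  edge-1: +85 → 85 ≥ 30
  lb-1: +80 → 80 ≥ 50
  queue-1: +30 → 30 < 70
  worker-2: +60 → 60 ≥ 30
Round 2 — edge-1, lb-1, worker-2 page on-call.
  cache-2: +20+30 → 50 < 100
  queue-1: +80 → 110 ≥ 70
Round 3 — queue-1 pages on-call.
  worker-1: +80 → 80 ≥ 30
Round 4 — worker-1 pages on-call.
No further pages.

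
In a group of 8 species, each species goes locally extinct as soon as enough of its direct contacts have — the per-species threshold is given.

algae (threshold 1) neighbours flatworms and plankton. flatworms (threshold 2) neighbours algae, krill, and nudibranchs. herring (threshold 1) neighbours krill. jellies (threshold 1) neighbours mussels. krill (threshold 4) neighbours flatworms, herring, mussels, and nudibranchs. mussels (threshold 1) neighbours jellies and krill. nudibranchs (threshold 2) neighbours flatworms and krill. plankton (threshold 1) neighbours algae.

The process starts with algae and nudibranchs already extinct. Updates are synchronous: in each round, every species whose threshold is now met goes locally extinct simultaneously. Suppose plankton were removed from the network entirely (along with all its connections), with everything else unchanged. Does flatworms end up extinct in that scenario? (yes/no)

With plankton removed:
Round 1 — algae, nudibranchs go locally extinct (initial).
Round 2 — checking thresholds:
  flatworms: 2 of 3 neighbours ≥ 2, goes locally extinct.
  krill: 1 of 4 neighbours < 4, below threshold.
Round 3 — no new extinctions; cascade stops.

yes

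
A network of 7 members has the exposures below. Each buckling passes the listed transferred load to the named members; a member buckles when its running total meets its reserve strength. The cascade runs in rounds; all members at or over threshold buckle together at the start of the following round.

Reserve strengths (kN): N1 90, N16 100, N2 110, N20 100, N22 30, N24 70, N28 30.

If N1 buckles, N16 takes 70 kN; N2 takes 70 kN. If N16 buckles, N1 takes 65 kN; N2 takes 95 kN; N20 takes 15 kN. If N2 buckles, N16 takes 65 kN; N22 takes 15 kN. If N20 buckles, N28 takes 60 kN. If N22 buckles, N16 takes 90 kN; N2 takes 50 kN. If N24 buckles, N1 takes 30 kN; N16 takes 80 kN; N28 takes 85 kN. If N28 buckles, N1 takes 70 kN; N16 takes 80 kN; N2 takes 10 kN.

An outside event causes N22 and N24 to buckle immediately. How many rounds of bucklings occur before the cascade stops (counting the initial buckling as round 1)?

Round 1 — N22, N24 buckle (initial).
  N1: +30 → 30 < 90
  N16: +90+80 → 170 ≥ 100
  N2: +50 → 50 < 110
  N28: +85 → 85 ≥ 30
Round 2 — N16, N28 buckle.
  N1: +65+70 → 165 ≥ 90
  N2: +95+10 → 155 ≥ 110
  N20: +15 → 15 < 100
Round 3 — N1, N2 buckle.
No further bucklings.

3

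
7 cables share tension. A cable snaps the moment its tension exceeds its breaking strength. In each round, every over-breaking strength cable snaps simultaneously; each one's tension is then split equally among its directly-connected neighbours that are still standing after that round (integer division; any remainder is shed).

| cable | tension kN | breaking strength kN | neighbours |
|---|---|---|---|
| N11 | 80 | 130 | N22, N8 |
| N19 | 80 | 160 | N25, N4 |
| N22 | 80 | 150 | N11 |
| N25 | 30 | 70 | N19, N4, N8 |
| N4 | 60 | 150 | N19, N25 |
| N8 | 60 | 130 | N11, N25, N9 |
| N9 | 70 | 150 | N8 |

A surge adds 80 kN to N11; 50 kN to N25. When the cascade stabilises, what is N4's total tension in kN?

Round 1 — N11 at 160 > 130; N25 at 80 > 70. N11, N25 snap.
  N11 sheds 160 kN to N22, N8: 80 each.
    N22: 80+80 = 160 > 150
    N8: 60+80 = 140 > 130
  N25 sheds 80 kN to N19, N4, N8: 26 each (2 lost).
    N19: 80+26 = 106 ≤ 160
    N4: 60+26 = 86 ≤ 150
    N8: 140+26 = 166 > 130
Round 2 — N22, N8 snap.
  N22 sheds 160 kN: no online neighbours, lost.
  N8 sheds 166 kN to N9: 166 each.
    N9: 70+166 = 236 > 150
Round 3 — N9 snaps.
  N9 sheds 236 kN: no online neighbours, lost.
No further breaks.

86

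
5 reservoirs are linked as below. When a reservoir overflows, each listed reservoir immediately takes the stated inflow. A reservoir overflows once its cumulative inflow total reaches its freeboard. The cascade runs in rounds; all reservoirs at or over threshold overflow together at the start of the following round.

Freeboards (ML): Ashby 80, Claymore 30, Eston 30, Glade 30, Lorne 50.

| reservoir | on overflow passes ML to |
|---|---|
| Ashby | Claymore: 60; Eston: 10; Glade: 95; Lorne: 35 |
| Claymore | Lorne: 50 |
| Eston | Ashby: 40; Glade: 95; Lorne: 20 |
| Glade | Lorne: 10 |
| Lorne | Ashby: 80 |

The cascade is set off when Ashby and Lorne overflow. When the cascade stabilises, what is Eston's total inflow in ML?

10

Round 1 — Ashby, Lorne overflow (initial).
  Claymore: +60 → 60 ≥ 30
  Eston: +10 → 10 < 30
  Glade: +95 → 95 ≥ 30
Round 2 — Claymore, Glade overflow.
No further overflows.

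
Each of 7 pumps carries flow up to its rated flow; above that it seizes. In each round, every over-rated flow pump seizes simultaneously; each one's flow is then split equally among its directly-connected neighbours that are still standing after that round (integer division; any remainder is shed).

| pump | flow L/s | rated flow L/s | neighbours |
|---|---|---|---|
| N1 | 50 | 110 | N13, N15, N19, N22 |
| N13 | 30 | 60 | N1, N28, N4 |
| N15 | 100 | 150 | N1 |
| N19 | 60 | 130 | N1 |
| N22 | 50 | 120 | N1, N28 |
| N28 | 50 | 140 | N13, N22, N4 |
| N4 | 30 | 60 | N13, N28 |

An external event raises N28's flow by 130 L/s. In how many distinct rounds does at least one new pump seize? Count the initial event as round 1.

4

Round 1 — N28 at 180 > 140. N28 seizes.
  N28 sheds 180 L/s to N13, N22, N4: 60 each.
    N13: 30+60 = 90 > 60
    N22: 50+60 = 110 ≤ 120
    N4: 30+60 = 90 > 60
Round 2 — N13, N4 seize.
  N13 sheds 90 L/s to N1: 90 each.
    N1: 50+90 = 140 > 110
  N4 sheds 90 L/s: no online neighbours, lost.
Round 3 — N1 seizes.
  N1 sheds 140 L/s to N15, N19, N22: 46 each (2 lost).
    N15: 100+46 = 146 ≤ 150
    N19: 60+46 = 106 ≤ 130
    N22: 110+46 = 156 > 120
Round 4 — N22 seizes.
  N22 sheds 156 L/s: no online neighbours, lost.
No further seizures.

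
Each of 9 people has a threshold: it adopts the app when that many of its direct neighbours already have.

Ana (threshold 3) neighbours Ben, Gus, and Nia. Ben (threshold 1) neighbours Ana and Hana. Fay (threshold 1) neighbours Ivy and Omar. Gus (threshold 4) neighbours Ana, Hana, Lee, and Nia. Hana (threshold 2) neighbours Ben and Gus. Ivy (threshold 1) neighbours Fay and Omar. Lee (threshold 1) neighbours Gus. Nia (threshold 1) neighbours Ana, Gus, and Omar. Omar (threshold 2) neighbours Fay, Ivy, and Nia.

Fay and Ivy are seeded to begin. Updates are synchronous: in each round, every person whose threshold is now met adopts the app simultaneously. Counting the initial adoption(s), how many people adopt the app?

4

Round 1 — Fay, Ivy adopt the app (initial).
Round 2 — checking thresholds:
  Omar: 2 of 3 neighbours ≥ 2, adopts the app.
Round 3 — checking thresholds:
  Nia: 1 of 3 neighbours ≥ 1, adopts the app.
Round 4 — no new adoptions; cascade stops.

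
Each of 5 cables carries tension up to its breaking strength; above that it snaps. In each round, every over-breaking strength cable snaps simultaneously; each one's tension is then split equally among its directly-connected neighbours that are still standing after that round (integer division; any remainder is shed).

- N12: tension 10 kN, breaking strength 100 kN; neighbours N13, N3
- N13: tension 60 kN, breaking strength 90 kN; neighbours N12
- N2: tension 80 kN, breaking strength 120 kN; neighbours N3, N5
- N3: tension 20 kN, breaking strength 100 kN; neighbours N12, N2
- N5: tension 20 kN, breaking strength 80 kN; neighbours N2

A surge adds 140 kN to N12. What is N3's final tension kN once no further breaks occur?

95

Round 1 — N12 at 150 > 100. N12 snaps.
  N12 sheds 150 kN to N13, N3: 75 each.
    N13: 60+75 = 135 > 90
    N3: 20+75 = 95 ≤ 100
Round 2 — N13 snaps.
  N13 sheds 135 kN: no online neighbours, lost.
No further breaks.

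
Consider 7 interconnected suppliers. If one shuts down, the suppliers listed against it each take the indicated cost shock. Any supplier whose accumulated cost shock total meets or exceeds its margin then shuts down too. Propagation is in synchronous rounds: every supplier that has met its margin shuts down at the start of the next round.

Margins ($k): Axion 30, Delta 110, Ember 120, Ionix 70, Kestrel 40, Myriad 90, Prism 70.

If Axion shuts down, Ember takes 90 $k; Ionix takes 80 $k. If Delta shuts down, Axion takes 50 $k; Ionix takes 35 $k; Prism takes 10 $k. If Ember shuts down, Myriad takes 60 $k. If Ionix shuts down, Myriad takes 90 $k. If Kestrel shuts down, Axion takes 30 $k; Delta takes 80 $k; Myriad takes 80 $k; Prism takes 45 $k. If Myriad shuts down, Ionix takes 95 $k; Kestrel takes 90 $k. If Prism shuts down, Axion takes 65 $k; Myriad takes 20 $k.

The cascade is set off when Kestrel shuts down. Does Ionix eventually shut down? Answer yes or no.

yes

Round 1 — Kestrel shuts down (initial).
  Axion: +30 → 30 ≥ 30
  Delta: +80 → 80 < 110
  Myriad: +80 → 80 < 90
  Prism: +45 → 45 < 70
Round 2 — Axion shuts down.
  Ember: +90 → 90 < 120
  Ionix: +80 → 80 ≥ 70
Round 3 — Ionix shuts down.
  Myriad: +90 → 170 ≥ 90
Round 4 — Myriad shuts down.
No further shutdowns.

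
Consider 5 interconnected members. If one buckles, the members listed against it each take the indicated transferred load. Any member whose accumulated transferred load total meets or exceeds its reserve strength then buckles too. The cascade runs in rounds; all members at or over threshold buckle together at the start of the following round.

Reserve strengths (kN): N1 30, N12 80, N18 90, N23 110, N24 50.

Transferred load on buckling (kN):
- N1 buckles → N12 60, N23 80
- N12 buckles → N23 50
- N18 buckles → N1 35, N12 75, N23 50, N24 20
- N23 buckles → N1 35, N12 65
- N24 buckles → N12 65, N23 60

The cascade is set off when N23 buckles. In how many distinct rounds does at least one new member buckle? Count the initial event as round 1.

3

Round 1 — N23 buckles (initial).
  N1: +35 → 35 ≥ 30
  N12: +65 → 65 < 80
Round 2 — N1 buckles.
  N12: +60 → 125 ≥ 80
Round 3 — N12 buckles.
No further bucklings.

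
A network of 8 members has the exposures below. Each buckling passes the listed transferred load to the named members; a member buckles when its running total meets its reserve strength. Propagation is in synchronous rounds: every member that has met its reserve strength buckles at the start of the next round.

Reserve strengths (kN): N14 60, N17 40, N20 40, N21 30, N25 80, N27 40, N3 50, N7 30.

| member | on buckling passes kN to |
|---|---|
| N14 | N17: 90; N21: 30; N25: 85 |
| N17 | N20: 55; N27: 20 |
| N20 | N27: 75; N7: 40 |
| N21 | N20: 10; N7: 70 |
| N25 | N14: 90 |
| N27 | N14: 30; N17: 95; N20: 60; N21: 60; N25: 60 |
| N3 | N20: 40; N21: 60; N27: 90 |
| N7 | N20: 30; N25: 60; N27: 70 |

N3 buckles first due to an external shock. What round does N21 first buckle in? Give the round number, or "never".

2

Round 1 — N3 buckles (initial).
  N20: +40 → 40 ≥ 40
  N21: +60 → 60 ≥ 30
  N27: +90 → 90 ≥ 40
Round 2 — N20, N21, N27 buckle.
  N14: +30 → 30 < 60
  N17: +95 → 95 ≥ 40
  N25: +60 → 60 < 80
  N7: +40+70 → 110 ≥ 30
Round 3 — N17, N7 buckle.
  N25: +60 → 120 ≥ 80
Round 4 — N25 buckles.
  N14: +90 → 120 ≥ 60
Round 5 — N14 buckles.
No further bucklings.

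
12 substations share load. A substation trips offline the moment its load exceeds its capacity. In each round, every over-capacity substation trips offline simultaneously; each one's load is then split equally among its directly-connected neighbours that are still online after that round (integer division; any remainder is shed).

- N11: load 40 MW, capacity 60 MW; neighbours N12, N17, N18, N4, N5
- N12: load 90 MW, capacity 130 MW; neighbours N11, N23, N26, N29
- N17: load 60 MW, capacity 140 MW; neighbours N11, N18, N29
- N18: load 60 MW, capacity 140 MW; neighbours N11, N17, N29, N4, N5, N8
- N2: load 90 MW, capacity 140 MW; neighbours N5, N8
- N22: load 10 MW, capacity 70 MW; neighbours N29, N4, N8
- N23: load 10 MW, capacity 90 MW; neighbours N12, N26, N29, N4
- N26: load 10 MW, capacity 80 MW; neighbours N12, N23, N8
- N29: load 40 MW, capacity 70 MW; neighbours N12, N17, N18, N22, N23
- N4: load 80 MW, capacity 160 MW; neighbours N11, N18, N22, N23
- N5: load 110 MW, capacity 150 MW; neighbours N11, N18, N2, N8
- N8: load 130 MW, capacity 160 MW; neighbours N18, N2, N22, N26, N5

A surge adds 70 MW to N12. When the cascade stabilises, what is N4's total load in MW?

Round 1 — N12 at 160 > 130. N12 trips offline.
  N12 sheds 160 MW to N11, N23, N26, N29: 40 each.
    N11: 40+40 = 80 > 60
    N23: 10+40 = 50 ≤ 90
    N26: 10+40 = 50 ≤ 80
    N29: 40+40 = 80 > 70
Round 2 — N11, N29 trip offline.
  N11 sheds 80 MW to N17, N18, N4, N5: 20 each.
    N17: 60+20 = 80 ≤ 140
    N18: 60+20 = 80 ≤ 140
    N4: 80+20 = 100 ≤ 160
    N5: 110+20 = 130 ≤ 150
  N29 sheds 80 MW to N17, N18, N22, N23: 20 each.
    N17: 80+20 = 100 ≤ 140
    N18: 80+20 = 100 ≤ 140
    N22: 10+20 = 30 ≤ 70
    N23: 50+20 = 70 ≤ 90
No further trips.

100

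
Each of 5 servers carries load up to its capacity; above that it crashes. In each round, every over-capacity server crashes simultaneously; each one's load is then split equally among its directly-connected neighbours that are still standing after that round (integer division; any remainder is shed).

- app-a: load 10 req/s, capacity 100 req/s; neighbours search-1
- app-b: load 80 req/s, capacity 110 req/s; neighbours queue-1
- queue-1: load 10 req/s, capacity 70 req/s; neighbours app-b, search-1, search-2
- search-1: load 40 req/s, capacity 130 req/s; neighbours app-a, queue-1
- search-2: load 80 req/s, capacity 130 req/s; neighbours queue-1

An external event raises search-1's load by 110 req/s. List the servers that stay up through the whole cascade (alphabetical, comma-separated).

Round 1 — search-1 at 150 > 130. search-1 crashes.
  search-1 sheds 150 req/s to app-a, queue-1: 75 each.
    app-a: 10+75 = 85 ≤ 100
    queue-1: 10+75 = 85 > 70
Round 2 — queue-1 crashes.
  queue-1 sheds 85 req/s to app-b, search-2: 42 each (1 lost).
    app-b: 80+42 = 122 > 110
    search-2: 80+42 = 122 ≤ 130
Round 3 — app-b crashes.
  app-b sheds 122 req/s: no online neighbours, lost.
No further crashes.

app-a, search-2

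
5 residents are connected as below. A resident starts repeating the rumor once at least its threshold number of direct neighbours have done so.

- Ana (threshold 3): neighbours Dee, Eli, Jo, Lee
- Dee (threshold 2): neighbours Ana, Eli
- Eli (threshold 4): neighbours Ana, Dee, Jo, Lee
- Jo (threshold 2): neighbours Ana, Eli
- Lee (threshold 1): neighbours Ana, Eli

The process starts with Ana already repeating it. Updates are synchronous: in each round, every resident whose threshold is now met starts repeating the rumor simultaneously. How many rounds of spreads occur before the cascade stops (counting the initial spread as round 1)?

2

Round 1 — Ana starts repeating the rumor (initial).
Round 2 — checking thresholds:
  Dee: 1 of 2 neighbours < 2, not yet.
  Eli: 1 of 4 neighbours < 4, not yet.
  Jo: 1 of 2 neighbours < 2, not yet.
  Lee: 1 of 2 neighbours ≥ 1, starts repeating the rumor.
Round 3 — no new spreads; cascade stops.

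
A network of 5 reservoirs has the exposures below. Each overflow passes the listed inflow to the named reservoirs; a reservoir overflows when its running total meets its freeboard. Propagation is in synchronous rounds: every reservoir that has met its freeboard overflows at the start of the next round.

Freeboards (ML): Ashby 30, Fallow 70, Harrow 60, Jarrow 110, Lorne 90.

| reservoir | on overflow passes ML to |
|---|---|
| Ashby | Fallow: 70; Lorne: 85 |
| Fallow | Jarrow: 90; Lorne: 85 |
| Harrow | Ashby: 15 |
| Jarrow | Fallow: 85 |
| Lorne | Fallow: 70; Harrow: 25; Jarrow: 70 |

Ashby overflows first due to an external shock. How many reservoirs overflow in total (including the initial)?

Round 1 — Ashby overflows (initial).
  Fallow: +70 → 70 ≥ 70
  Lorne: +85 → 85 < 90
Round 2 — Fallow overflows.
  Jarrow: +90 → 90 < 110
  Lorne: +85 → 170 ≥ 90
Round 3 — Lorne overflows.
  Harrow: +25 → 25 < 60
  Jarrow: +70 → 160 ≥ 110
Round 4 — Jarrow overflows.
No further overflows.

4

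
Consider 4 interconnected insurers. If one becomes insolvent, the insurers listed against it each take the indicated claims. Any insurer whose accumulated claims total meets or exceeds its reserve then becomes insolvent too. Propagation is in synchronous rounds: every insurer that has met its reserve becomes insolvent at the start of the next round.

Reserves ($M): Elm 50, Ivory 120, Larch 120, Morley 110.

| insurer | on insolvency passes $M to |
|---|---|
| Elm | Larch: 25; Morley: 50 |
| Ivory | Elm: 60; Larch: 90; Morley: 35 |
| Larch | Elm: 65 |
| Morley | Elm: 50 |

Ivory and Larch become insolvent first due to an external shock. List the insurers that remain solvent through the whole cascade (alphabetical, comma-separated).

Round 1 — Ivory, Larch become insolvent (initial).
  Elm: +60+65 → 125 ≥ 50
  Morley: +35 → 35 < 110
Round 2 — Elm becomes insolvent.
  Morley: +50 → 85 < 110
No further insolvencies.

Morley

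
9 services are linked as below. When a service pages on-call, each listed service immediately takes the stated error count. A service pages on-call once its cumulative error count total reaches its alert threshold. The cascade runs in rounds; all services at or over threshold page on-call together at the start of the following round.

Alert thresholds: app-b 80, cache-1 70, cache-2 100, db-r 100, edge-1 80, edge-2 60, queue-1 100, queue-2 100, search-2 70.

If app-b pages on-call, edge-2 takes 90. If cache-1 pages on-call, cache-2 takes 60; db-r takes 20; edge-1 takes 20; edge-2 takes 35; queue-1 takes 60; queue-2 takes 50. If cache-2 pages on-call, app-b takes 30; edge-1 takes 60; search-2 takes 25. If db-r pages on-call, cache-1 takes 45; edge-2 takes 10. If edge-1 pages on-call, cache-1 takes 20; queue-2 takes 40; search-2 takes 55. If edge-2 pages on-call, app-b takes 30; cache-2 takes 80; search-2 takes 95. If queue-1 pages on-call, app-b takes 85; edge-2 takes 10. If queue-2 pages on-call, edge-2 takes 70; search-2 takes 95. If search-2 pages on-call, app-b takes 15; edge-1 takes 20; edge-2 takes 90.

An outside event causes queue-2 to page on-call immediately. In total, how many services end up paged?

Round 1 — queue-2 pages on-call (initial).
  edge-2: +70 → 70 ≥ 60
  search-2: +95 → 95 ≥ 70
Round 2 — edge-2, search-2 page on-call.
  app-b: +30+15 → 45 < 80
  cache-2: +80 → 80 < 100
  edge-1: +20 → 20 < 80
No further pages.

3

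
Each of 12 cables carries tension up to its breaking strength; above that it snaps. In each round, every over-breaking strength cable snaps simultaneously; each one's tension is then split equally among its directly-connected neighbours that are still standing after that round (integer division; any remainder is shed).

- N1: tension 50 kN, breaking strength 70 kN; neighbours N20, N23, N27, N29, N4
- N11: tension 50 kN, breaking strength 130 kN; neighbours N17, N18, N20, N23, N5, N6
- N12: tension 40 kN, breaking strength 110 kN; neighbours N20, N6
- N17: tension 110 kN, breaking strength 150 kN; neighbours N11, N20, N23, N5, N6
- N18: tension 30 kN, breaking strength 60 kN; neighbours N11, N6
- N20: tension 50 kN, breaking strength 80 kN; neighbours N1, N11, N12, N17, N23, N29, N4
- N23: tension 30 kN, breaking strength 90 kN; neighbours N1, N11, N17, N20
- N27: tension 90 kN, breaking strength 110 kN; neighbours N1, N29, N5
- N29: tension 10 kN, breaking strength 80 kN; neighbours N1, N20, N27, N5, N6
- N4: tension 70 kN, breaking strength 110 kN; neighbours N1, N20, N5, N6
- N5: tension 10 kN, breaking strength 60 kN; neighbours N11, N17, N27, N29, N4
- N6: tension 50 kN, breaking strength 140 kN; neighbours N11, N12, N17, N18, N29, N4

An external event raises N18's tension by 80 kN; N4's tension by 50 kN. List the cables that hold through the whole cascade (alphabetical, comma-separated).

Round 1 — N18 at 110 > 60; N4 at 120 > 110. N18, N4 snap.
  N18 sheds 110 kN to N11, N6: 55 each.
    N11: 50+55 = 105 ≤ 130
    N6: 50+55 = 105 ≤ 140
  N4 sheds 120 kN to N1, N20, N5, N6: 30 each.
    N1: 50+30 = 80 > 70
    N20: 50+30 = 80 ≤ 80
    N5: 10+30 = 40 ≤ 60
    N6: 105+30 = 135 ≤ 140
Round 2 — N1 snaps.
  N1 sheds 80 kN to N20, N23, N27, N29: 20 each.
    N20: 80+20 = 100 > 80
    N23: 30+20 = 50 ≤ 90
    N27: 90+20 = 110 ≤ 110
    N29: 10+20 = 30 ≤ 80
Round 3 — N20 snaps.
  N20 sheds 100 kN to N11, N12, N17, N23, N29: 20 each.
    N11: 105+20 = 125 ≤ 130
    N12: 40+20 = 60 ≤ 110
    N17: 110+20 = 130 ≤ 150
    N23: 50+20 = 70 ≤ 90
    N29: 30+20 = 50 ≤ 80
No further breaks.

N11, N12, N17, N23, N27, N29, N5, N6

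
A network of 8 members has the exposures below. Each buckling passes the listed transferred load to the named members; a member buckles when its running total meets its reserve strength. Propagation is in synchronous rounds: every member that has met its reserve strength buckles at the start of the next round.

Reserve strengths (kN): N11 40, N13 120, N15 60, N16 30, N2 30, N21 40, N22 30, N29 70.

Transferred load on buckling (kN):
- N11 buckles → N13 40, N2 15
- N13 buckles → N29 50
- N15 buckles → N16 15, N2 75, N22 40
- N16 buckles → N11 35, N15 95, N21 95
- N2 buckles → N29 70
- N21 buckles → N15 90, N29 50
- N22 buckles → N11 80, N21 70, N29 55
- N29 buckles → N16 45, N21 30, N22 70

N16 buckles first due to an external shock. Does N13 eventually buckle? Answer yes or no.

Round 1 — N16 buckles (initial).
  N11: +35 → 35 < 40
  N15: +95 → 95 ≥ 60
  N21: +95 → 95 ≥ 40
Round 2 — N15, N21 buckle.
  N2: +75 → 75 ≥ 30
  N22: +40 → 40 ≥ 30
  N29: +50 → 50 < 70
Round 3 — N2, N22 buckle.
  N11: +80 → 115 ≥ 40
  N29: +70+55 → 175 ≥ 70
Round 4 — N11, N29 buckle.
  N13: +40 → 40 < 120
No further bucklings.

no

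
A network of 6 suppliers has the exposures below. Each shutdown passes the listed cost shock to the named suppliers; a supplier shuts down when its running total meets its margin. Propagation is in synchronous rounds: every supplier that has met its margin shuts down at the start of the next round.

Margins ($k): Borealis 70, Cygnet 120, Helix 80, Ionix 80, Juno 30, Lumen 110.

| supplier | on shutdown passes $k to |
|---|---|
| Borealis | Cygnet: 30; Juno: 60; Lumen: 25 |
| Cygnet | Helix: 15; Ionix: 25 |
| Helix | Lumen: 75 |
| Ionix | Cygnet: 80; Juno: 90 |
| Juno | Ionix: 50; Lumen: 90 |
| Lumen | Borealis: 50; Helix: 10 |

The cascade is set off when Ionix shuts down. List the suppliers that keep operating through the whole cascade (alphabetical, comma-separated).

Round 1 — Ionix shuts down (initial).
  Cygnet: +80 → 80 < 120
  Juno: +90 → 90 ≥ 30
Round 2 — Juno shuts down.
  Lumen: +90 → 90 < 110
No further shutdowns.

Borealis, Cygnet, Helix, Lumen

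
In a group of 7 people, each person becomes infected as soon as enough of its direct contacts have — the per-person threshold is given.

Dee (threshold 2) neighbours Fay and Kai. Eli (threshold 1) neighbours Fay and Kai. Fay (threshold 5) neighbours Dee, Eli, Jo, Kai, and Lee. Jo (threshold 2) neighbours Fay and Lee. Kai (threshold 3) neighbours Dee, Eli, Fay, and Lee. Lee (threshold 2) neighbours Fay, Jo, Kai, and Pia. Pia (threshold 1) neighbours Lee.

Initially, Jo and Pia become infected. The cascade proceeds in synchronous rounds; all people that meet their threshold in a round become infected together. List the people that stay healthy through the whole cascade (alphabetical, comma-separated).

Round 1 — Jo, Pia become infected (initial).
Round 2 — checking thresholds:
  Fay: 1 of 5 neighbours < 5, not yet.
  Lee: 2 of 4 neighbours ≥ 2, becomes infected.
Round 3 — no new infections; cascade stops.

Dee, Eli, Fay, Kai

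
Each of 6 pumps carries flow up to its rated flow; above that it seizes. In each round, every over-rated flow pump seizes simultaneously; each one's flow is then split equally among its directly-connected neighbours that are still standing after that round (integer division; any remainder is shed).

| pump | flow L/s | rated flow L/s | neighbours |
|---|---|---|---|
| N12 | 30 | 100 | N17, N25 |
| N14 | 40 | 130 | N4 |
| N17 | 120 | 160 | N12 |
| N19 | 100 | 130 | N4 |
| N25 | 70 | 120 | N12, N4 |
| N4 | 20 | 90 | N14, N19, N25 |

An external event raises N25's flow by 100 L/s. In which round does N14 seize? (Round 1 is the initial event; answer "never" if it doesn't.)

never

Round 1 — N25 at 170 > 120. N25 seizes.
  N25 sheds 170 L/s to N12, N4: 85 each.
    N12: 30+85 = 115 > 100
    N4: 20+85 = 105 > 90
Round 2 — N12, N4 seize.
  N12 sheds 115 L/s to N17: 115 each.
    N17: 120+115 = 235 > 160
  N4 sheds 105 L/s to N14, N19: 52 each (1 lost).
    N14: 40+52 = 92 ≤ 130
    N19: 100+52 = 152 > 130
Round 3 — N17, N19 seize.
  N17 sheds 235 L/s: no online neighbours, lost.
  N19 sheds 152 L/s: no online neighbours, lost.
No further seizures.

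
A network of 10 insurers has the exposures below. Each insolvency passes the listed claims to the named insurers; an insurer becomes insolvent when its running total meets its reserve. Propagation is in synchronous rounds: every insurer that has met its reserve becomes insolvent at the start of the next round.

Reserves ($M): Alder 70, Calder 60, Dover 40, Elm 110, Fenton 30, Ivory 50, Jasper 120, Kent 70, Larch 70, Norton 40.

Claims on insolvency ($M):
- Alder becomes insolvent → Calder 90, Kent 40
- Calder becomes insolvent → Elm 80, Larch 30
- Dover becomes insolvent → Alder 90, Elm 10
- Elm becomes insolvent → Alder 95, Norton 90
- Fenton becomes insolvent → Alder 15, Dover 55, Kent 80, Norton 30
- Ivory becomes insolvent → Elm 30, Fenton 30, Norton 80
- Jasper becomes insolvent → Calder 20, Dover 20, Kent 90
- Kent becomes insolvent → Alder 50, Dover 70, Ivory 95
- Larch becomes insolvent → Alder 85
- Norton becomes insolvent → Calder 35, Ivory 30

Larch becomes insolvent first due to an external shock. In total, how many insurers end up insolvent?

3

Round 1 — Larch becomes insolvent (initial).
  Alder: +85 → 85 ≥ 70
Round 2 — Alder becomes insolvent.
  Calder: +90 → 90 ≥ 60
  Kent: +40 → 40 < 70
Round 3 — Calder becomes insolvent.
  Elm: +80 → 80 < 110
No further insolvencies.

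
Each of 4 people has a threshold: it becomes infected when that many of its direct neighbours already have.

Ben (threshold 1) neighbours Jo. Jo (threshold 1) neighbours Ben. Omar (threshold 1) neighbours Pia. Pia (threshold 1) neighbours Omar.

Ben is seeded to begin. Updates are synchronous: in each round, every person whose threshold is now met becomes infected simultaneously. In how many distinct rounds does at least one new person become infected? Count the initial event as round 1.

2

Round 1 — Ben becomes infected (initial).
Round 2 — checking thresholds:
  Jo: 1 of 1 neighbours ≥ 1, becomes infected.
Round 3 — no new infections; cascade stops.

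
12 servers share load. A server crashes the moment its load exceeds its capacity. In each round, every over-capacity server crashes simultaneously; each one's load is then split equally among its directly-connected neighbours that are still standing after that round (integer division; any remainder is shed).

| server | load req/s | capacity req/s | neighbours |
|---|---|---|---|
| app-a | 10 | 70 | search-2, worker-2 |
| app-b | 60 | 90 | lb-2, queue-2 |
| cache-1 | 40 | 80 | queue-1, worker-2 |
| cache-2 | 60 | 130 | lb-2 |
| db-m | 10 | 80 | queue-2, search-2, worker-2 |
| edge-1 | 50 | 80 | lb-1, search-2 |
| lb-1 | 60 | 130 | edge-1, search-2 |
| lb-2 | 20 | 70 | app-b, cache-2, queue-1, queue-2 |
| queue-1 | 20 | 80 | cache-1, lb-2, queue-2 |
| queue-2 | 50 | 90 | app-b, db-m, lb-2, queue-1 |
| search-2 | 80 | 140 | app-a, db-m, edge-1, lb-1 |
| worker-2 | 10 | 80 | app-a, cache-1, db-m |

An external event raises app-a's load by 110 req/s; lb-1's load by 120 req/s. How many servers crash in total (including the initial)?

11

Round 1 — app-a at 120 > 70; lb-1 at 180 > 130. app-a, lb-1 crash.
  app-a sheds 120 req/s to search-2, worker-2: 60 each.
    search-2: 80+60 = 140 ≤ 140
    worker-2: 10+60 = 70 ≤ 80
  lb-1 sheds 180 req/s to edge-1, search-2: 90 each.
    edge-1: 50+90 = 140 > 80
    search-2: 140+90 = 230 > 140
Round 2 — edge-1, search-2 crash.
  edge-1 sheds 140 req/s: no online neighbours, lost.
  search-2 sheds 230 req/s to db-m: 230 each.
    db-m: 10+230 = 240 > 80
Round 3 — db-m crashes.
  db-m sheds 240 req/s to queue-2, worker-2: 120 each.
    queue-2: 50+120 = 170 > 90
    worker-2: 70+120 = 190 > 80
Round 4 — queue-2, worker-2 crash.
  queue-2 sheds 170 req/s to app-b, lb-2, queue-1: 56 each (2 lost).
    app-b: 60+56 = 116 > 90
    lb-2: 20+56 = 76 > 70
    queue-1: 20+56 = 76 ≤ 80
  worker-2 sheds 190 req/s to cache-1: 190 each.
    cache-1: 40+190 = 230 > 80
Round 5 — app-b, cache-1, lb-2 crash.
  app-b sheds 116 req/s: no online neighbours, lost.
  cache-1 sheds 230 req/s to queue-1: 230 each.
    queue-1: 76+230 = 306 > 80
  lb-2 sheds 76 req/s to cache-2, queue-1: 38 each.
    cache-2: 60+38 = 98 ≤ 130
    queue-1: 306+38 = 344 > 80
Round 6 — queue-1 crashes.
  queue-1 sheds 344 req/s: no online neighbours, lost.
No further crashes.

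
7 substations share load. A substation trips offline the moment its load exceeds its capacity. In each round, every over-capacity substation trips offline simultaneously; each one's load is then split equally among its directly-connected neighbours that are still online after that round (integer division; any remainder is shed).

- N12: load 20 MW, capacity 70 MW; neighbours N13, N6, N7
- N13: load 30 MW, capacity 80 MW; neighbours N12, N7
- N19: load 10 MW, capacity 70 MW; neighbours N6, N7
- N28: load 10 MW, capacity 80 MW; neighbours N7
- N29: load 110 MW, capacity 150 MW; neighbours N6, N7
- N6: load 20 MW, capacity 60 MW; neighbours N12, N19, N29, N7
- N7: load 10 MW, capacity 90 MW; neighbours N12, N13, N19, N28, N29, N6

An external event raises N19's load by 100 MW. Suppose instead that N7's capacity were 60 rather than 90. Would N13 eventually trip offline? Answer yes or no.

yes

With N7's capacity at 60:
Round 1 — N19 at 110 > 70. N19 trips offline.
  N19 sheds 110 MW to N6, N7: 55 each.
    N6: 20+55 = 75 > 60
    N7: 10+55 = 65 > 60
Round 2 — N6, N7 trip offline.
  N6 sheds 75 MW to N12, N29: 37 each (1 lost).
    N12: 20+37 = 57 ≤ 70
    N29: 110+37 = 147 ≤ 150
  N7 sheds 65 MW to N12, N13, N28, N29: 16 each (1 lost).
    N12: 57+16 = 73 > 70
    N13: 30+16 = 46 ≤ 80
    N28: 10+16 = 26 ≤ 80
    N29: 147+16 = 163 > 150
Round 3 — N12, N29 trip offline.
  N12 sheds 73 MW to N13: 73 each.
    N13: 46+73 = 119 > 80
  N29 sheds 163 MW: no online neighbours, lost.
Round 4 — N13 trips offline.
  N13 sheds 119 MW: no online neighbours, lost.
No further trips.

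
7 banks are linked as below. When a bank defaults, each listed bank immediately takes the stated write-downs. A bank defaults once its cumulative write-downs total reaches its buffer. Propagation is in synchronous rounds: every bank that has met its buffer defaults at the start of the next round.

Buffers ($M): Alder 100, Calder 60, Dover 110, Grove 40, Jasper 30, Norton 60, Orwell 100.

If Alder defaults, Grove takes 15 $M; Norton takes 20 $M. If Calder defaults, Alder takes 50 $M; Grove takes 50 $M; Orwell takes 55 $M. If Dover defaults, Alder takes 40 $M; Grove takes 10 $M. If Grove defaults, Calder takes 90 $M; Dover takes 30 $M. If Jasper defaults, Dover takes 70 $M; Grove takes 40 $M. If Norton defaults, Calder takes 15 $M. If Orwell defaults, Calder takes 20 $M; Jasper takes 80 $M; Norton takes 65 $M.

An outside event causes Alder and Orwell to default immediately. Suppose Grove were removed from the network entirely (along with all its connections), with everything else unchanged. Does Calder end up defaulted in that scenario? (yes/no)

With Grove removed:
Round 1 — Alder, Orwell default (initial).
  Calder: +20 → 20 < 60
  Jasper: +80 → 80 ≥ 30
  Norton: +20+65 → 85 ≥ 60
Round 2 — Jasper, Norton default.
  Calder: +15 → 35 < 60
  Dover: +70 → 70 < 110
No further defaults.

no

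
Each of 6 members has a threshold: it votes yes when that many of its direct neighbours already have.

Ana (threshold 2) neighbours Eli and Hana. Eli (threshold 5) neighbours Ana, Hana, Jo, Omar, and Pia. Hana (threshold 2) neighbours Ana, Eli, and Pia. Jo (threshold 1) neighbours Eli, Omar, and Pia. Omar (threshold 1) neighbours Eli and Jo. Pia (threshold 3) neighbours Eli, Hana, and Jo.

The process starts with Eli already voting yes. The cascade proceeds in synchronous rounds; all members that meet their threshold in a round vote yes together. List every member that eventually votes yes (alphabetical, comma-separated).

Round 1 — Eli votes yes (initial).
Round 2 — checking thresholds:
  Ana: 1 of 2 neighbours < 2, holds.
  Hana: 1 of 3 neighbours < 2, holds.
  Jo: 1 of 3 neighbours ≥ 1, votes yes.
  Omar: 1 of 2 neighbours ≥ 1, votes yes.
  Pia: 1 of 3 neighbours < 3, holds.
Round 3 — no new yes votes; cascade stops.

Eli, Jo, Omar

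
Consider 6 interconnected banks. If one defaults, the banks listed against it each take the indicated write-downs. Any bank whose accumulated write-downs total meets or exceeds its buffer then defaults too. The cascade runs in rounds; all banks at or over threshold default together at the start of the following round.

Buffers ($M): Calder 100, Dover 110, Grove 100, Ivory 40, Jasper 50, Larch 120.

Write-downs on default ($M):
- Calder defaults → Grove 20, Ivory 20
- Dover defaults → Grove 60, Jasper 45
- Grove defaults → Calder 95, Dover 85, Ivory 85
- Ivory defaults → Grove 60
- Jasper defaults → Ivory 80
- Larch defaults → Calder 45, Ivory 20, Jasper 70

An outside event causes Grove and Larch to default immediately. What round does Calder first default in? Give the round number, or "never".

Round 1 — Grove, Larch default (initial).
  Calder: +95+45 → 140 ≥ 100
  Dover: +85 → 85 < 110
  Ivory: +85+20 → 105 ≥ 40
  Jasper: +70 → 70 ≥ 50
Round 2 — Calder, Ivory, Jasper default.
No further defaults.

2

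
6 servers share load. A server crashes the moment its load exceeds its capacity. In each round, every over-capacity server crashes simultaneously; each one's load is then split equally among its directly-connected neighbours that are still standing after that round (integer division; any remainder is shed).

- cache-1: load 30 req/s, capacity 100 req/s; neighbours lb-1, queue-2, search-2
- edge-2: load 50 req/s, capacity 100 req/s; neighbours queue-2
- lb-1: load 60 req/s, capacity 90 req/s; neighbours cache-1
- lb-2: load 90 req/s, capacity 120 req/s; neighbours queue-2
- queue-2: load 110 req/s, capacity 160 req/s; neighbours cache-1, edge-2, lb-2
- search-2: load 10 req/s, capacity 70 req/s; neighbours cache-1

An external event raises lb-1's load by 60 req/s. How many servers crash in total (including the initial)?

6

Round 1 — lb-1 at 120 > 90. lb-1 crashes.
  lb-1 sheds 120 req/s to cache-1: 120 each.
    cache-1: 30+120 = 150 > 100
Round 2 — cache-1 crashes.
  cache-1 sheds 150 req/s to queue-2, search-2: 75 each.
    queue-2: 110+75 = 185 > 160
    search-2: 10+75 = 85 > 70
Round 3 — queue-2, search-2 crash.
  queue-2 sheds 185 req/s to edge-2, lb-2: 92 each (1 lost).
    edge-2: 50+92 = 142 > 100
    lb-2: 90+92 = 182 > 120
  search-2 sheds 85 req/s: no online neighbours, lost.
Round 4 — edge-2, lb-2 crash.
  edge-2 sheds 142 req/s: no online neighbours, lost.
  lb-2 sheds 182 req/s: no online neighbours, lost.
No further crashes.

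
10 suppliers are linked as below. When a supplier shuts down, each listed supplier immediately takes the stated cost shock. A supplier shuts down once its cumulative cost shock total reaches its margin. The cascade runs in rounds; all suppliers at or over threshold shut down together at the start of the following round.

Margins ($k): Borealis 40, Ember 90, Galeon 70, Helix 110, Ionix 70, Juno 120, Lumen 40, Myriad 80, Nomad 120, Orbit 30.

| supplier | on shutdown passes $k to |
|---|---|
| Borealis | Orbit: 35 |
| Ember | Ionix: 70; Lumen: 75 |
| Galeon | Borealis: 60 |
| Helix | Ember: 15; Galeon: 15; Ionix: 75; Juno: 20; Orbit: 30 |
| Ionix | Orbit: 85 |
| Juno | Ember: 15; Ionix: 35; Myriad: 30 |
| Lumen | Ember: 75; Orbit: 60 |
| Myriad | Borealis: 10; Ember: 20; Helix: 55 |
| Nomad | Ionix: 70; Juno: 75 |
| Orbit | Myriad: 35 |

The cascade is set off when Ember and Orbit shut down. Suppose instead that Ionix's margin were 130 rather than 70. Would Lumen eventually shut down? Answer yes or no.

yes

With Ionix's margin at 130:
Round 1 — Ember, Orbit shut down (initial).
  Ionix: +70 → 70 < 130
  Lumen: +75 → 75 ≥ 40
  Myriad: +35 → 35 < 80
Round 2 — Lumen shuts down.
No further shutdowns.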